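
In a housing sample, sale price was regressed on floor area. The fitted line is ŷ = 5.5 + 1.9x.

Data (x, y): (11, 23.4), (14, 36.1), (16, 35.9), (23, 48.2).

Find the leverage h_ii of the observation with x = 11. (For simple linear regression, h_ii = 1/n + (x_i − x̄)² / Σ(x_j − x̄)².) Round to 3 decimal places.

h = 0.571

x̄ = (11 + 14 + 16 + 23)/4 = 16
Σ(x − x̄)² = 25 + 4 + 0 + 49 = 78
h = 1/4 + (-5)²/78 = 0.25 + 0.320513 = 0.571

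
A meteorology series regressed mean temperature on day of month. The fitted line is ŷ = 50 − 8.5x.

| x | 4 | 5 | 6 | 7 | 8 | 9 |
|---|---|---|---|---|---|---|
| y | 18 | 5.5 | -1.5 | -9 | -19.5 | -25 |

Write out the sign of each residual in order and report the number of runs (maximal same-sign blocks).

5 runs

x=4: ŷ = 50 − 8.5·4 = 16; r = 18 − 16 = 2
x=5: ŷ = 50 − 8.5·5 = 7.5; r = 5.5 − 7.5 = -2
x=6: ŷ = 50 − 8.5·6 = -1; r = -1.5 − (-1) = -0.5
x=7: ŷ = 50 − 8.5·7 = -9.5; r = -9 − (-9.5) = 0.5
x=8: ŷ = 50 − 8.5·8 = -18; r = -19.5 − (-18) = -1.5
x=9: ŷ = 50 − 8.5·9 = -26.5; r = -25 − (-26.5) = 1.5
Signs: + − − + − +
Runs: +×1, −×2, +×1, −×1, +×1 → 5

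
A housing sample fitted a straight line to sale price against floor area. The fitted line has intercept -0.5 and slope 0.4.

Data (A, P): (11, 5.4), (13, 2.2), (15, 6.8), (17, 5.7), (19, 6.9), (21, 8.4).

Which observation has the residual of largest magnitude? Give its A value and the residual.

A=11: P̂ = -0.5 + 0.4·11 = 3.9; r = 5.4 − 3.9 = 1.5
A=13: P̂ = -0.5 + 0.4·13 = 4.7; r = 2.2 − 4.7 = -2.5
A=15: P̂ = -0.5 + 0.4·15 = 5.5; r = 6.8 − 5.5 = 1.3
A=17: P̂ = -0.5 + 0.4·17 = 6.3; r = 5.7 − 6.3 = -0.6
A=19: P̂ = -0.5 + 0.4·19 = 7.1; r = 6.9 − 7.1 = -0.2
A=21: P̂ = -0.5 + 0.4·21 = 7.9; r = 8.4 − 7.9 = 0.5
Largest |r| is 2.5 at A = 13, residual -2.5.

A = 13, r = -2.5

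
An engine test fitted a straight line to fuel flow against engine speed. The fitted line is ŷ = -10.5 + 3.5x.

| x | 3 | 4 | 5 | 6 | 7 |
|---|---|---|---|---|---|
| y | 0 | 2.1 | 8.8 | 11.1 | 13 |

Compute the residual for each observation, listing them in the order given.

x=3: ŷ = -10.5 + 3.5·3 = 0; e = 0 − 0 = 0
x=4: ŷ = -10.5 + 3.5·4 = 3.5; e = 2.1 − 3.5 = -1.4
x=5: ŷ = -10.5 + 3.5·5 = 7; e = 8.8 − 7 = 1.8
x=6: ŷ = -10.5 + 3.5·6 = 10.5; e = 11.1 − 10.5 = 0.6
x=7: ŷ = -10.5 + 3.5·7 = 14; e = 13 − 14 = -1

0, -1.4, 1.8, 0.6, -1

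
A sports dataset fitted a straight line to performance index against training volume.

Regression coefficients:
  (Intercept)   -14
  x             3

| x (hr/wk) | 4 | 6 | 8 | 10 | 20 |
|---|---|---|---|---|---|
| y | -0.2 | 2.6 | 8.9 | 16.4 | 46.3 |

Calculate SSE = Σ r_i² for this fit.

SSE = 6.66

x=4: ŷ = -14 + 3·4 = -2; r = -0.2 − (-2) = 1.8
x=6: ŷ = -14 + 3·6 = 4; r = 2.6 − 4 = -1.4
x=8: ŷ = -14 + 3·8 = 10; r = 8.9 − 10 = -1.1
x=10: ŷ = -14 + 3·10 = 16; r = 16.4 − 16 = 0.4
x=20: ŷ = -14 + 3·20 = 46; r = 46.3 − 46 = 0.3
SSE = 3.24 + 1.96 + 1.21 + 0.16 + 0.09 = 6.66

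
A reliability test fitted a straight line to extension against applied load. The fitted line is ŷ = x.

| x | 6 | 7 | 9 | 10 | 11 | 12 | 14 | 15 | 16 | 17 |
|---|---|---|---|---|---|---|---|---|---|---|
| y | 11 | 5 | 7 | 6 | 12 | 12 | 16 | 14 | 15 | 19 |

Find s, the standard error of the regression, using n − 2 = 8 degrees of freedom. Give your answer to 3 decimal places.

x=6: ŷ = 6 = 6; e = 11 − 6 = 5
x=7: ŷ = 7 = 7; e = 5 − 7 = -2
x=9: ŷ = 9 = 9; e = 7 − 9 = -2
x=10: ŷ = 10 = 10; e = 6 − 10 = -4
x=11: ŷ = 11 = 11; e = 12 − 11 = 1
x=12: ŷ = 12 = 12; e = 12 − 12 = 0
x=14: ŷ = 14 = 14; e = 16 − 14 = 2
x=15: ŷ = 15 = 15; e = 14 − 15 = -1
x=16: ŷ = 16 = 16; e = 15 − 16 = -1
x=17: ŷ = 17 = 17; e = 19 − 17 = 2
SSE = 25 + 4 + 4 + 16 + 1 + 0 + 4 + 1 + 1 + 4 = 60
s = √(60/8) = √7.5 ≈ 2.739

s = 2.739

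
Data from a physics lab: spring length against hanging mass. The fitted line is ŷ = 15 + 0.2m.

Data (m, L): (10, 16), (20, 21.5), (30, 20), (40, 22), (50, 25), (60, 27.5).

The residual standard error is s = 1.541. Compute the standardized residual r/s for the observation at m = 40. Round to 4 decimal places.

ŷ = 15 + 0.2·40 = 23
r = 22 − 23 = -1
r/s = -1 / 1.541 = -0.6489

-0.6489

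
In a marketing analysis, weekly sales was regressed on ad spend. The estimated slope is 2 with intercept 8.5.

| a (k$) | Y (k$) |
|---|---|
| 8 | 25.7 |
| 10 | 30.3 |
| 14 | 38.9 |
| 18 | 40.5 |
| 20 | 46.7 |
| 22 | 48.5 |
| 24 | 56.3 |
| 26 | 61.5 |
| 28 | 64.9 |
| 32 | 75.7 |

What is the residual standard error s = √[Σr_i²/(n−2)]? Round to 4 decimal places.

s = 2.6721

a=8: Ŷ = 8.5 + 2·8 = 24.5; r = 25.7 − 24.5 = 1.2
a=10: Ŷ = 8.5 + 2·10 = 28.5; r = 30.3 − 28.5 = 1.8
a=14: Ŷ = 8.5 + 2·14 = 36.5; r = 38.9 − 36.5 = 2.4
a=18: Ŷ = 8.5 + 2·18 = 44.5; r = 40.5 − 44.5 = -4
a=20: Ŷ = 8.5 + 2·20 = 48.5; r = 46.7 − 48.5 = -1.8
a=22: Ŷ = 8.5 + 2·22 = 52.5; r = 48.5 − 52.5 = -4
a=24: Ŷ = 8.5 + 2·24 = 56.5; r = 56.3 − 56.5 = -0.2
a=26: Ŷ = 8.5 + 2·26 = 60.5; r = 61.5 − 60.5 = 1
a=28: Ŷ = 8.5 + 2·28 = 64.5; r = 64.9 − 64.5 = 0.4
a=32: Ŷ = 8.5 + 2·32 = 72.5; r = 75.7 − 72.5 = 3.2
SSE = 1.44 + 3.24 + 5.76 + 16 + 3.24 + 16 + 0.04 + 1 + 0.16 + 10.24 = 57.12
s = √(57.12/8) = √7.14 ≈ 2.6721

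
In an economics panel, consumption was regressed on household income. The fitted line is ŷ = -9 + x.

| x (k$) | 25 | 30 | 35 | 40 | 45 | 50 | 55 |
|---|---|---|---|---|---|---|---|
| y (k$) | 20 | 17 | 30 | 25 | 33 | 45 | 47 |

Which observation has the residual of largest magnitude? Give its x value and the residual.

x=25: ŷ = -9 + 25 = 16; r = 20 − 16 = 4
x=30: ŷ = -9 + 30 = 21; r = 17 − 21 = -4
x=35: ŷ = -9 + 35 = 26; r = 30 − 26 = 4
x=40: ŷ = -9 + 40 = 31; r = 25 − 31 = -6
x=45: ŷ = -9 + 45 = 36; r = 33 − 36 = -3
x=50: ŷ = -9 + 50 = 41; r = 45 − 41 = 4
x=55: ŷ = -9 + 55 = 46; r = 47 − 46 = 1
Largest |r| is 6 at x = 40, residual -6.

x = 40, r = -6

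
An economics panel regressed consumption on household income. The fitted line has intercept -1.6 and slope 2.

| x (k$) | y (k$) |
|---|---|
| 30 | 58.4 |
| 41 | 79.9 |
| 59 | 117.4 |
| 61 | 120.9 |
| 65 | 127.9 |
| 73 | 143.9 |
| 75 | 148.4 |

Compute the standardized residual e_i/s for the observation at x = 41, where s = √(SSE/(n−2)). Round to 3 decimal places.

-0.791

x=30: ŷ = -1.6 + 2·30 = 58.4; e = 58.4 − 58.4 = 0
x=41: ŷ = -1.6 + 2·41 = 80.4; e = 79.9 − 80.4 = -0.5
x=59: ŷ = -1.6 + 2·59 = 116.4; e = 117.4 − 116.4 = 1
x=61: ŷ = -1.6 + 2·61 = 120.4; e = 120.9 − 120.4 = 0.5
x=65: ŷ = -1.6 + 2·65 = 128.4; e = 127.9 − 128.4 = -0.5
x=73: ŷ = -1.6 + 2·73 = 144.4; e = 143.9 − 144.4 = -0.5
x=75: ŷ = -1.6 + 2·75 = 148.4; e = 148.4 − 148.4 = 0
SSE = 0 + 0.25 + 1 + 0.25 + 0.25 + 0.25 + 0 = 2
s = √(2/5) = 0.632456
e/s = -0.5 / 0.632456 = -0.791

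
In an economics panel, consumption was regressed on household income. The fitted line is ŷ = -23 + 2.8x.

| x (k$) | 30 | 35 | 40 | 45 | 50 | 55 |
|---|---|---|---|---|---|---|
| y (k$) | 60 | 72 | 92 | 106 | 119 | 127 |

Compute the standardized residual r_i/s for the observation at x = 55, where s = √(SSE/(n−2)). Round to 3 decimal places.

x=30: ŷ = -23 + 2.8·30 = 61; r = 60 − 61 = -1
x=35: ŷ = -23 + 2.8·35 = 75; r = 72 − 75 = -3
x=40: ŷ = -23 + 2.8·40 = 89; r = 92 − 89 = 3
x=45: ŷ = -23 + 2.8·45 = 103; r = 106 − 103 = 3
x=50: ŷ = -23 + 2.8·50 = 117; r = 119 − 117 = 2
x=55: ŷ = -23 + 2.8·55 = 131; r = 127 − 131 = -4
SSE = 1 + 9 + 9 + 9 + 4 + 16 = 48
s = √(48/4) = 3.4641
r/s = -4 / 3.4641 = -1.155

-1.155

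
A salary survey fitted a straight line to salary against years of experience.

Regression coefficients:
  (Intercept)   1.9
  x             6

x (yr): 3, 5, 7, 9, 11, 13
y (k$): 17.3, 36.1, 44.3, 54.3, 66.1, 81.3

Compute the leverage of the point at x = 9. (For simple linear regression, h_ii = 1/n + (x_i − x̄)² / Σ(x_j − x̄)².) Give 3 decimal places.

h = 0.181

x̄ = (3 + 5 + 7 + 9 + 11 + 13)/6 = 8
Σ(x − x̄)² = 25 + 9 + 1 + 1 + 9 + 25 = 70
h = 1/6 + (1)²/70 = 0.166667 + 0.0142857 = 0.181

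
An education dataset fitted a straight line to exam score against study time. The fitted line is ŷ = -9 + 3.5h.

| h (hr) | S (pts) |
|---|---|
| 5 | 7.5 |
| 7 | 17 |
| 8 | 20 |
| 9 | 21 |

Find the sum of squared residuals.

SSE = 6.5

h=5: ŷ = -9 + 3.5·5 = 8.5; r = 7.5 − 8.5 = -1
h=7: ŷ = -9 + 3.5·7 = 15.5; r = 17 − 15.5 = 1.5
h=8: ŷ = -9 + 3.5·8 = 19; r = 20 − 19 = 1
h=9: ŷ = -9 + 3.5·9 = 22.5; r = 21 − 22.5 = -1.5
SSE = 1 + 2.25 + 1 + 2.25 = 6.5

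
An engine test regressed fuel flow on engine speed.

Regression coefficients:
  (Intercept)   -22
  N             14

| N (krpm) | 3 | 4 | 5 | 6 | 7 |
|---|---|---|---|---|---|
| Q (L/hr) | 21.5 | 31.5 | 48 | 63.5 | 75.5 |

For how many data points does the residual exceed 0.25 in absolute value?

4

N=3: Q̂ = -22 + 14·3 = 20; r = 21.5 − 20 = 1.5
N=4: Q̂ = -22 + 14·4 = 34; r = 31.5 − 34 = -2.5
N=5: Q̂ = -22 + 14·5 = 48; r = 48 − 48 = 0
N=6: Q̂ = -22 + 14·6 = 62; r = 63.5 − 62 = 1.5
N=7: Q̂ = -22 + 14·7 = 76; r = 75.5 − 76 = -0.5
|r| > 0.25: N=3 (|r|=1.5), N=4 (|r|=2.5), N=6 (|r|=1.5), N=7 (|r|=0.5) → 4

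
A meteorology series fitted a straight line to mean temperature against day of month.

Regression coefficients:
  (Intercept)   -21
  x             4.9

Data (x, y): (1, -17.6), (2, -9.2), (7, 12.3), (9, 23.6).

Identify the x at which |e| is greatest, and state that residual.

x=1: ŷ = -21 + 4.9·1 = -16.1; e = -17.6 − (-16.1) = -1.5
x=2: ŷ = -21 + 4.9·2 = -11.2; e = -9.2 − (-11.2) = 2
x=7: ŷ = -21 + 4.9·7 = 13.3; e = 12.3 − 13.3 = -1
x=9: ŷ = -21 + 4.9·9 = 23.1; e = 23.6 − 23.1 = 0.5
Largest |e| is 2 at x = 2, residual 2.

x = 2, e = 2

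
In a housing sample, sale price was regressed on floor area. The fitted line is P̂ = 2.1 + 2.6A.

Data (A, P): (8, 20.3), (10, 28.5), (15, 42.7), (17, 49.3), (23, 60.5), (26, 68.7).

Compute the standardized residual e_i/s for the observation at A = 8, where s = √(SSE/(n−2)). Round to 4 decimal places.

-1.1230

A=8: P̂ = 2.1 + 2.6·8 = 22.9; e = 20.3 − 22.9 = -2.6
A=10: P̂ = 2.1 + 2.6·10 = 28.1; e = 28.5 − 28.1 = 0.4
A=15: P̂ = 2.1 + 2.6·15 = 41.1; e = 42.7 − 41.1 = 1.6
A=17: P̂ = 2.1 + 2.6·17 = 46.3; e = 49.3 − 46.3 = 3
A=23: P̂ = 2.1 + 2.6·23 = 61.9; e = 60.5 − 61.9 = -1.4
A=26: P̂ = 2.1 + 2.6·26 = 69.7; e = 68.7 − 69.7 = -1
SSE = 6.76 + 0.16 + 2.56 + 9 + 1.96 + 1 = 21.44
s = √(21.44/4) = 2.31517
e/s = -2.6 / 2.31517 = -1.1230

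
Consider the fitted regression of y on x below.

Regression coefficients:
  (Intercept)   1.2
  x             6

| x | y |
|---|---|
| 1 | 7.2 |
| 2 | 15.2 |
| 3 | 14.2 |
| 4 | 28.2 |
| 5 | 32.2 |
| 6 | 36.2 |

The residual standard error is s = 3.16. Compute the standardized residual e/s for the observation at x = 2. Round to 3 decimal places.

0.633

ŷ = 1.2 + 6·2 = 13.2
e = 15.2 − 13.2 = 2
e/s = 2 / 3.16 = 0.633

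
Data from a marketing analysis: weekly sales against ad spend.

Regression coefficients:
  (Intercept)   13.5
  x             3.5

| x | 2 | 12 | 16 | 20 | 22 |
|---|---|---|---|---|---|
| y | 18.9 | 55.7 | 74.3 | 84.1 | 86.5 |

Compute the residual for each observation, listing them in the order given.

-1.6, 0.2, 4.8, 0.6, -4

x=2: ŷ = 13.5 + 3.5·2 = 20.5; r = 18.9 − 20.5 = -1.6
x=12: ŷ = 13.5 + 3.5·12 = 55.5; r = 55.7 − 55.5 = 0.2
x=16: ŷ = 13.5 + 3.5·16 = 69.5; r = 74.3 − 69.5 = 4.8
x=20: ŷ = 13.5 + 3.5·20 = 83.5; r = 84.1 − 83.5 = 0.6
x=22: ŷ = 13.5 + 3.5·22 = 90.5; r = 86.5 − 90.5 = -4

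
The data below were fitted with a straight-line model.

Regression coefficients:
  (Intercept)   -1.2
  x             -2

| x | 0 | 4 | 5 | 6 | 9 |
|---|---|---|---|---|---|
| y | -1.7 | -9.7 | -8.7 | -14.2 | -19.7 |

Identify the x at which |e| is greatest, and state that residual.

x = 5, e = 2.5

x=0: ŷ = -1.2 − 2·0 = -1.2; e = -1.7 − (-1.2) = -0.5
x=4: ŷ = -1.2 − 2·4 = -9.2; e = -9.7 − (-9.2) = -0.5
x=5: ŷ = -1.2 − 2·5 = -11.2; e = -8.7 − (-11.2) = 2.5
x=6: ŷ = -1.2 − 2·6 = -13.2; e = -14.2 − (-13.2) = -1
x=9: ŷ = -1.2 − 2·9 = -19.2; e = -19.7 − (-19.2) = -0.5
Largest |e| is 2.5 at x = 5, residual 2.5.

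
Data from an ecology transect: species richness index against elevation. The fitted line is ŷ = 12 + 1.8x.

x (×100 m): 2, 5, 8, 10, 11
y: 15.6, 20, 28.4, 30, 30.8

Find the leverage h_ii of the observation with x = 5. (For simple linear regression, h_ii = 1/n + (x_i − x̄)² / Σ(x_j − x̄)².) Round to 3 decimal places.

x̄ = (2 + 5 + 8 + 10 + 11)/5 = 7.2
Σ(x − x̄)² = 27.04 + 4.84 + 0.64 + 7.84 + 14.44 = 54.8
h = 1/5 + (-2.2)²/54.8 = 0.2 + 0.0883212 = 0.288

h = 0.288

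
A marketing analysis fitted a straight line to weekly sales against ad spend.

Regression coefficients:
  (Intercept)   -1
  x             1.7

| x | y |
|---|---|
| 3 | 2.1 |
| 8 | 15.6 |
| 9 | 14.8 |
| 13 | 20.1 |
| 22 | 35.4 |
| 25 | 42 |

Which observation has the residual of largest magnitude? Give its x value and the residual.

x = 8, r = 3

x=3: ŷ = -1 + 1.7·3 = 4.1; r = 2.1 − 4.1 = -2
x=8: ŷ = -1 + 1.7·8 = 12.6; r = 15.6 − 12.6 = 3
x=9: ŷ = -1 + 1.7·9 = 14.3; r = 14.8 − 14.3 = 0.5
x=13: ŷ = -1 + 1.7·13 = 21.1; r = 20.1 − 21.1 = -1
x=22: ŷ = -1 + 1.7·22 = 36.4; r = 35.4 − 36.4 = -1
x=25: ŷ = -1 + 1.7·25 = 41.5; r = 42 − 41.5 = 0.5
Largest |r| is 3 at x = 8, residual 3.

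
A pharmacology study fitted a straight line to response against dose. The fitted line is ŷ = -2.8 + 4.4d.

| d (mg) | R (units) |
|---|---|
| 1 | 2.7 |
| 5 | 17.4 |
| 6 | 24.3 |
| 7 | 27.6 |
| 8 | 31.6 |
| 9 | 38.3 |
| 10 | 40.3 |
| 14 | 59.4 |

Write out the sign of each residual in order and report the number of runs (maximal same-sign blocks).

d=1: ŷ = -2.8 + 4.4·1 = 1.6; e = 2.7 − 1.6 = 1.1
d=5: ŷ = -2.8 + 4.4·5 = 19.2; e = 17.4 − 19.2 = -1.8
d=6: ŷ = -2.8 + 4.4·6 = 23.6; e = 24.3 − 23.6 = 0.7
d=7: ŷ = -2.8 + 4.4·7 = 28; e = 27.6 − 28 = -0.4
d=8: ŷ = -2.8 + 4.4·8 = 32.4; e = 31.6 − 32.4 = -0.8
d=9: ŷ = -2.8 + 4.4·9 = 36.8; e = 38.3 − 36.8 = 1.5
d=10: ŷ = -2.8 + 4.4·10 = 41.2; e = 40.3 − 41.2 = -0.9
d=14: ŷ = -2.8 + 4.4·14 = 58.8; e = 59.4 − 58.8 = 0.6
Signs: + − + − − + − +
Runs: +×1, −×1, +×1, −×2, +×1, −×1, +×1 → 7

7 runs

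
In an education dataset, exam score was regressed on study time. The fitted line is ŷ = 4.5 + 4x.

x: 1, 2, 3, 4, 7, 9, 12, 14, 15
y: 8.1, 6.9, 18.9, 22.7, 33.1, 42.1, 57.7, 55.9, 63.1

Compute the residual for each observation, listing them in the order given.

-0.4, -5.6, 2.4, 2.2, 0.6, 1.6, 5.2, -4.6, -1.4

x=1: ŷ = 4.5 + 4·1 = 8.5; e = 8.1 − 8.5 = -0.4
x=2: ŷ = 4.5 + 4·2 = 12.5; e = 6.9 − 12.5 = -5.6
x=3: ŷ = 4.5 + 4·3 = 16.5; e = 18.9 − 16.5 = 2.4
x=4: ŷ = 4.5 + 4·4 = 20.5; e = 22.7 − 20.5 = 2.2
x=7: ŷ = 4.5 + 4·7 = 32.5; e = 33.1 − 32.5 = 0.6
x=9: ŷ = 4.5 + 4·9 = 40.5; e = 42.1 − 40.5 = 1.6
x=12: ŷ = 4.5 + 4·12 = 52.5; e = 57.7 − 52.5 = 5.2
x=14: ŷ = 4.5 + 4·14 = 60.5; e = 55.9 − 60.5 = -4.6
x=15: ŷ = 4.5 + 4·15 = 64.5; e = 63.1 − 64.5 = -1.4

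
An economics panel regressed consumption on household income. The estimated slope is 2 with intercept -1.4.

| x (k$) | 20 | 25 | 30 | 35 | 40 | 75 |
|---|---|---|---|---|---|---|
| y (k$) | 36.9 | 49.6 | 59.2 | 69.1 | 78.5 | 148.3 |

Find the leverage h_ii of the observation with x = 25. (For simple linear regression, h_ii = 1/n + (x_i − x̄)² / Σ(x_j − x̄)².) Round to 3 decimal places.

h = 0.247

x̄ = (20 + 25 + 30 + 35 + 40 + 75)/6 = 37.5
Σ(x − x̄)² = 306.25 + 156.25 + 56.25 + 6.25 + 6.25 + 1406.25 = 1937.5
h = 1/6 + (-12.5)²/1937.5 = 0.166667 + 0.0806452 = 0.247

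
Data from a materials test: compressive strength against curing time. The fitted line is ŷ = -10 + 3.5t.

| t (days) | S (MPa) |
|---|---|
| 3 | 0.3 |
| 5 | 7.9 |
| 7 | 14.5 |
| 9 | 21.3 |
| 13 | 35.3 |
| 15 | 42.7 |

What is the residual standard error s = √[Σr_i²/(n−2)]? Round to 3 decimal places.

t=3: ŷ = -10 + 3.5·3 = 0.5; r = 0.3 − 0.5 = -0.2
t=5: ŷ = -10 + 3.5·5 = 7.5; r = 7.9 − 7.5 = 0.4
t=7: ŷ = -10 + 3.5·7 = 14.5; r = 14.5 − 14.5 = 0
t=9: ŷ = -10 + 3.5·9 = 21.5; r = 21.3 − 21.5 = -0.2
t=13: ŷ = -10 + 3.5·13 = 35.5; r = 35.3 − 35.5 = -0.2
t=15: ŷ = -10 + 3.5·15 = 42.5; r = 42.7 − 42.5 = 0.2
SSE = 0.04 + 0.16 + 0 + 0.04 + 0.04 + 0.04 = 0.32
s = √(0.32/4) = √0.08 ≈ 0.283

s = 0.283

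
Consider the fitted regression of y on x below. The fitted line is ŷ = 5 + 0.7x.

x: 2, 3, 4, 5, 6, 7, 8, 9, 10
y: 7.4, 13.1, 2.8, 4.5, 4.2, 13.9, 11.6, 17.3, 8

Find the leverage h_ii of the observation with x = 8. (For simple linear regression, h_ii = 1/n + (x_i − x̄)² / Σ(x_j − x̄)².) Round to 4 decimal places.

h = 0.1778

x̄ = (2 + 3 + 4 + 5 + 6 + 7 + 8 + 9 + 10)/9 = 6
Σ(x − x̄)² = 16 + 9 + 4 + 1 + 0 + 1 + 4 + 9 + 16 = 60
h = 1/9 + (2)²/60 = 0.111111 + 0.0666667 = 0.1778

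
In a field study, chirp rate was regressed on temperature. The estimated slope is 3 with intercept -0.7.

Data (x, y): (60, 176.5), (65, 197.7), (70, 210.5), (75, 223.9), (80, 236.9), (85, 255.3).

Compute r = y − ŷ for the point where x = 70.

ŷ = -0.7 + 3·70 = 209.3
r = 210.5 − 209.3 = 1.2

r = 1.2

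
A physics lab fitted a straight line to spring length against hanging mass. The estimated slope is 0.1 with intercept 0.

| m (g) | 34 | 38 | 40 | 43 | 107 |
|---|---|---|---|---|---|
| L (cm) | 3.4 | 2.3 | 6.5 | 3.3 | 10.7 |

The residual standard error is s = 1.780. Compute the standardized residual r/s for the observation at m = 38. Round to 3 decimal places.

L̂ = 0.1·38 = 3.8
r = 2.3 − 3.8 = -1.5
r/s = -1.5 / 1.780 = -0.843

-0.843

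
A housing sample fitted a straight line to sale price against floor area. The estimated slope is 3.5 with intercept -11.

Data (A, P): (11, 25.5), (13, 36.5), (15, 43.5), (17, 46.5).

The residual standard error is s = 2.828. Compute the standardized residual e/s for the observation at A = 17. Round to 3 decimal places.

-0.707

P̂ = -11 + 3.5·17 = 48.5
e = 46.5 − 48.5 = -2
e/s = -2 / 2.828 = -0.707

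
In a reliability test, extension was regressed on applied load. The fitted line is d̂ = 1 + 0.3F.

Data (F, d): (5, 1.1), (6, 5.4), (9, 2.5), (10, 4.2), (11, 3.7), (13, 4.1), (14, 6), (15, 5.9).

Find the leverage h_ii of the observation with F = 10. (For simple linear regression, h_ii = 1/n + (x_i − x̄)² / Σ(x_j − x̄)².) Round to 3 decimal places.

h = 0.127

F̄ = (5 + 6 + 9 + 10 + 11 + 13 + 14 + 15)/8 = 10.375
Σ(F − F̄)² = 28.8906 + 19.1406 + 1.89062 + 0.140625 + 0.390625 + 6.89062 + 13.1406 + 21.3906 = 91.875
h = 1/8 + (-0.375)²/91.875 = 0.125 + 0.00153061 = 0.127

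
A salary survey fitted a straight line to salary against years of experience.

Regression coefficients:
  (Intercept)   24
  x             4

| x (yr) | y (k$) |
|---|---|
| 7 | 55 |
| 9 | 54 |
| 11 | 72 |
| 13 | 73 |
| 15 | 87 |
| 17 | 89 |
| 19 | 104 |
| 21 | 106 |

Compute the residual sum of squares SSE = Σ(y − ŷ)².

x=7: ŷ = 24 + 4·7 = 52; e = 55 − 52 = 3
x=9: ŷ = 24 + 4·9 = 60; e = 54 − 60 = -6
x=11: ŷ = 24 + 4·11 = 68; e = 72 − 68 = 4
x=13: ŷ = 24 + 4·13 = 76; e = 73 − 76 = -3
x=15: ŷ = 24 + 4·15 = 84; e = 87 − 84 = 3
x=17: ŷ = 24 + 4·17 = 92; e = 89 − 92 = -3
x=19: ŷ = 24 + 4·19 = 100; e = 104 − 100 = 4
x=21: ŷ = 24 + 4·21 = 108; e = 106 − 108 = -2
SSE = 9 + 36 + 16 + 9 + 9 + 9 + 16 + 4 = 108

SSE = 108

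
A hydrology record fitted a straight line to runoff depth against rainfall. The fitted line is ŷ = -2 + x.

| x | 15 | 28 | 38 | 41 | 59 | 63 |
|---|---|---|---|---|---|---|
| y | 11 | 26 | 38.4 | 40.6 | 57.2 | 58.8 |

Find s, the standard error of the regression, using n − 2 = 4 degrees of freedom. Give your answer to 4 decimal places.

s = 2.0736

x=15: ŷ = -2 + 15 = 13; e = 11 − 13 = -2
x=28: ŷ = -2 + 28 = 26; e = 26 − 26 = 0
x=38: ŷ = -2 + 38 = 36; e = 38.4 − 36 = 2.4
x=41: ŷ = -2 + 41 = 39; e = 40.6 − 39 = 1.6
x=59: ŷ = -2 + 59 = 57; e = 57.2 − 57 = 0.2
x=63: ŷ = -2 + 63 = 61; e = 58.8 − 61 = -2.2
SSE = 4 + 0 + 5.76 + 2.56 + 0.04 + 4.84 = 17.2
s = √(17.2/4) = √4.3 ≈ 2.0736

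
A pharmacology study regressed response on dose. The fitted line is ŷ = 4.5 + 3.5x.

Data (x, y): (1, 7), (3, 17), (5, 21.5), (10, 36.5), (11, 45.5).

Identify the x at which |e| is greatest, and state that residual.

x=1: ŷ = 4.5 + 3.5·1 = 8; e = 7 − 8 = -1
x=3: ŷ = 4.5 + 3.5·3 = 15; e = 17 − 15 = 2
x=5: ŷ = 4.5 + 3.5·5 = 22; e = 21.5 − 22 = -0.5
x=10: ŷ = 4.5 + 3.5·10 = 39.5; e = 36.5 − 39.5 = -3
x=11: ŷ = 4.5 + 3.5·11 = 43; e = 45.5 − 43 = 2.5
Largest |e| is 3 at x = 10, residual -3.

x = 10, e = -3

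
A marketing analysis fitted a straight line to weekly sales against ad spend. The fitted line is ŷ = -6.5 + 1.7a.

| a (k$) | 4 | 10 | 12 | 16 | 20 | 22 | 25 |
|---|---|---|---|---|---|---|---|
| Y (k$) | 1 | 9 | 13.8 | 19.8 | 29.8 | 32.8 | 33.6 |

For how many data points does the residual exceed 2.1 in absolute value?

2

a=4: ŷ = -6.5 + 1.7·4 = 0.3; e = 1 − 0.3 = 0.7
a=10: ŷ = -6.5 + 1.7·10 = 10.5; e = 9 − 10.5 = -1.5
a=12: ŷ = -6.5 + 1.7·12 = 13.9; e = 13.8 − 13.9 = -0.1
a=16: ŷ = -6.5 + 1.7·16 = 20.7; e = 19.8 − 20.7 = -0.9
a=20: ŷ = -6.5 + 1.7·20 = 27.5; e = 29.8 − 27.5 = 2.3
a=22: ŷ = -6.5 + 1.7·22 = 30.9; e = 32.8 − 30.9 = 1.9
a=25: ŷ = -6.5 + 1.7·25 = 36; e = 33.6 − 36 = -2.4
|e| > 2.1: a=20 (|e|=2.3), a=25 (|e|=2.4) → 2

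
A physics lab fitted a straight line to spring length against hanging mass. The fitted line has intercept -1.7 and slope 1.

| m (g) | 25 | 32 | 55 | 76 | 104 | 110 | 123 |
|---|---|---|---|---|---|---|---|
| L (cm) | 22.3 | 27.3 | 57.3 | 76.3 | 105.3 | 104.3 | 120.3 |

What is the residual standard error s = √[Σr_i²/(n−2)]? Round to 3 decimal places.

s = 3.347

m=25: ŷ = -1.7 + 25 = 23.3; r = 22.3 − 23.3 = -1
m=32: ŷ = -1.7 + 32 = 30.3; r = 27.3 − 30.3 = -3
m=55: ŷ = -1.7 + 55 = 53.3; r = 57.3 − 53.3 = 4
m=76: ŷ = -1.7 + 76 = 74.3; r = 76.3 − 74.3 = 2
m=104: ŷ = -1.7 + 104 = 102.3; r = 105.3 − 102.3 = 3
m=110: ŷ = -1.7 + 110 = 108.3; r = 104.3 − 108.3 = -4
m=123: ŷ = -1.7 + 123 = 121.3; r = 120.3 − 121.3 = -1
SSE = 1 + 9 + 16 + 4 + 9 + 16 + 1 = 56
s = √(56/5) = √11.2 ≈ 3.347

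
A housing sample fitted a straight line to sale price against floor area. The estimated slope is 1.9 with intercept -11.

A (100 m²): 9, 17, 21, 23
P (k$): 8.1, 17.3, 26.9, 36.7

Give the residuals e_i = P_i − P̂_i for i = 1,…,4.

2, -4, -2, 4

A=9: P̂ = -11 + 1.9·9 = 6.1; e = 8.1 − 6.1 = 2
A=17: P̂ = -11 + 1.9·17 = 21.3; e = 17.3 − 21.3 = -4
A=21: P̂ = -11 + 1.9·21 = 28.9; e = 26.9 − 28.9 = -2
A=23: P̂ = -11 + 1.9·23 = 32.7; e = 36.7 − 32.7 = 4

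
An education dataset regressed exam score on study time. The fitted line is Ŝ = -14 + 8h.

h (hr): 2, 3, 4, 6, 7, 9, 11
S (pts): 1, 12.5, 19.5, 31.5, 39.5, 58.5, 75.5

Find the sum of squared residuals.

SSE = 24.5

h=2: Ŝ = -14 + 8·2 = 2; e = 1 − 2 = -1
h=3: Ŝ = -14 + 8·3 = 10; e = 12.5 − 10 = 2.5
h=4: Ŝ = -14 + 8·4 = 18; e = 19.5 − 18 = 1.5
h=6: Ŝ = -14 + 8·6 = 34; e = 31.5 − 34 = -2.5
h=7: Ŝ = -14 + 8·7 = 42; e = 39.5 − 42 = -2.5
h=9: Ŝ = -14 + 8·9 = 58; e = 58.5 − 58 = 0.5
h=11: Ŝ = -14 + 8·11 = 74; e = 75.5 − 74 = 1.5
SSE = 1 + 6.25 + 2.25 + 6.25 + 6.25 + 0.25 + 2.25 = 24.5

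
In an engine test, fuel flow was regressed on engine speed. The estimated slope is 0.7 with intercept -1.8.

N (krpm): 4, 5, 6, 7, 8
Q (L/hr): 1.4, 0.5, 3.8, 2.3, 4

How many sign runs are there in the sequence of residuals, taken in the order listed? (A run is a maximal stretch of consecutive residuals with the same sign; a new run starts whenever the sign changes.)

5 runs

N=4: Q̂ = -1.8 + 0.7·4 = 1; r = 1.4 − 1 = 0.4
N=5: Q̂ = -1.8 + 0.7·5 = 1.7; r = 0.5 − 1.7 = -1.2
N=6: Q̂ = -1.8 + 0.7·6 = 2.4; r = 3.8 − 2.4 = 1.4
N=7: Q̂ = -1.8 + 0.7·7 = 3.1; r = 2.3 − 3.1 = -0.8
N=8: Q̂ = -1.8 + 0.7·8 = 3.8; r = 4 − 3.8 = 0.2
Signs: + − + − +
Runs: +×1, −×1, +×1, −×1, +×1 → 5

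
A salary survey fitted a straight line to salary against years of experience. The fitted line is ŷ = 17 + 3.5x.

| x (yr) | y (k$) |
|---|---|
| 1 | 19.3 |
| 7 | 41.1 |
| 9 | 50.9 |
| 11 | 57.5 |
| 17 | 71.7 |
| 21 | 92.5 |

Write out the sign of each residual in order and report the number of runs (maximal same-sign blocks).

4 runs

x=1: ŷ = 17 + 3.5·1 = 20.5; r = 19.3 − 20.5 = -1.2
x=7: ŷ = 17 + 3.5·7 = 41.5; r = 41.1 − 41.5 = -0.4
x=9: ŷ = 17 + 3.5·9 = 48.5; r = 50.9 − 48.5 = 2.4
x=11: ŷ = 17 + 3.5·11 = 55.5; r = 57.5 − 55.5 = 2
x=17: ŷ = 17 + 3.5·17 = 76.5; r = 71.7 − 76.5 = -4.8
x=21: ŷ = 17 + 3.5·21 = 90.5; r = 92.5 − 90.5 = 2
Signs: − − + + − +
Runs: −×2, +×2, −×1, +×1 → 4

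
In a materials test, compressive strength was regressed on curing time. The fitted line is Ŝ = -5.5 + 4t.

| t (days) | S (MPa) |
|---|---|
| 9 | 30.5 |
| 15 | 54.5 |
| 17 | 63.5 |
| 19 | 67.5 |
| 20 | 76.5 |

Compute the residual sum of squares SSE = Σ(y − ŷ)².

t=9: Ŝ = -5.5 + 4·9 = 30.5; r = 30.5 − 30.5 = 0
t=15: Ŝ = -5.5 + 4·15 = 54.5; r = 54.5 − 54.5 = 0
t=17: Ŝ = -5.5 + 4·17 = 62.5; r = 63.5 − 62.5 = 1
t=19: Ŝ = -5.5 + 4·19 = 70.5; r = 67.5 − 70.5 = -3
t=20: Ŝ = -5.5 + 4·20 = 74.5; r = 76.5 − 74.5 = 2
SSE = 0 + 0 + 1 + 9 + 4 = 14

SSE = 14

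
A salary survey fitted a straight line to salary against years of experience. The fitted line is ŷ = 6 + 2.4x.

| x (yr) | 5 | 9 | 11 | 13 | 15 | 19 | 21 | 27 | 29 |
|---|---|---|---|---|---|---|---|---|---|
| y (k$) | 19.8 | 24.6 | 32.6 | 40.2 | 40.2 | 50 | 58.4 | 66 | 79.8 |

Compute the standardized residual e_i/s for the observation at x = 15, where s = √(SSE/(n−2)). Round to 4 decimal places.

x=5: ŷ = 6 + 2.4·5 = 18; e = 19.8 − 18 = 1.8
x=9: ŷ = 6 + 2.4·9 = 27.6; e = 24.6 − 27.6 = -3
x=11: ŷ = 6 + 2.4·11 = 32.4; e = 32.6 − 32.4 = 0.2
x=13: ŷ = 6 + 2.4·13 = 37.2; e = 40.2 − 37.2 = 3
x=15: ŷ = 6 + 2.4·15 = 42; e = 40.2 − 42 = -1.8
x=19: ŷ = 6 + 2.4·19 = 51.6; e = 50 − 51.6 = -1.6
x=21: ŷ = 6 + 2.4·21 = 56.4; e = 58.4 − 56.4 = 2
x=27: ŷ = 6 + 2.4·27 = 70.8; e = 66 − 70.8 = -4.8
x=29: ŷ = 6 + 2.4·29 = 75.6; e = 79.8 − 75.6 = 4.2
SSE = 3.24 + 9 + 0.04 + 9 + 3.24 + 2.56 + 4 + 23.04 + 17.64 = 71.76
s = √(71.76/7) = 3.20179
e/s = -1.8 / 3.20179 = -0.5622

-0.5622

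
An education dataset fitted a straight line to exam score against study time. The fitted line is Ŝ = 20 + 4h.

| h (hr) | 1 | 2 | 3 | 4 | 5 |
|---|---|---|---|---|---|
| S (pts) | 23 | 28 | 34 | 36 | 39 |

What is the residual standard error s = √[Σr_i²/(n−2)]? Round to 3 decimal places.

s = 1.414

h=1: Ŝ = 20 + 4·1 = 24; r = 23 − 24 = -1
h=2: Ŝ = 20 + 4·2 = 28; r = 28 − 28 = 0
h=3: Ŝ = 20 + 4·3 = 32; r = 34 − 32 = 2
h=4: Ŝ = 20 + 4·4 = 36; r = 36 − 36 = 0
h=5: Ŝ = 20 + 4·5 = 40; r = 39 − 40 = -1
SSE = 1 + 0 + 4 + 0 + 1 = 6
s = √(6/3) = √2 ≈ 1.414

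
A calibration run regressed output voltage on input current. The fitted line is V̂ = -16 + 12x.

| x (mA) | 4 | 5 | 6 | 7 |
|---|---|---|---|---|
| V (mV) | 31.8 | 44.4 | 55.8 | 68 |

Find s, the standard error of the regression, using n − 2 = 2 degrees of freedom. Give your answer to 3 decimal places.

x=4: V̂ = -16 + 12·4 = 32; r = 31.8 − 32 = -0.2
x=5: V̂ = -16 + 12·5 = 44; r = 44.4 − 44 = 0.4
x=6: V̂ = -16 + 12·6 = 56; r = 55.8 − 56 = -0.2
x=7: V̂ = -16 + 12·7 = 68; r = 68 − 68 = 0
SSE = 0.04 + 0.16 + 0.04 + 0 = 0.24
s = √(0.24/2) = √0.12 ≈ 0.346

s = 0.346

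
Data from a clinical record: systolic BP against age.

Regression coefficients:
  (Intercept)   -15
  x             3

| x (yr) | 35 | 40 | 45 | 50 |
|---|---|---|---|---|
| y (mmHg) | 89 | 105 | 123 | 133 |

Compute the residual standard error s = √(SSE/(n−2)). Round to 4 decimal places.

s = 2.6458

x=35: ŷ = -15 + 3·35 = 90; e = 89 − 90 = -1
x=40: ŷ = -15 + 3·40 = 105; e = 105 − 105 = 0
x=45: ŷ = -15 + 3·45 = 120; e = 123 − 120 = 3
x=50: ŷ = -15 + 3·50 = 135; e = 133 − 135 = -2
SSE = 1 + 0 + 9 + 4 = 14
s = √(14/2) = √7 ≈ 2.6458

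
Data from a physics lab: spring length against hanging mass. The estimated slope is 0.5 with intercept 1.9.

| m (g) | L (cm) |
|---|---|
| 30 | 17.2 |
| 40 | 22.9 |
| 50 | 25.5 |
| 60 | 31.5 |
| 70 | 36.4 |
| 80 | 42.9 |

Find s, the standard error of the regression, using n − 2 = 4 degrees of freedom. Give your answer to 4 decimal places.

s = 1.0559

m=30: ŷ = 1.9 + 0.5·30 = 16.9; e = 17.2 − 16.9 = 0.3
m=40: ŷ = 1.9 + 0.5·40 = 21.9; e = 22.9 − 21.9 = 1
m=50: ŷ = 1.9 + 0.5·50 = 26.9; e = 25.5 − 26.9 = -1.4
m=60: ŷ = 1.9 + 0.5·60 = 31.9; e = 31.5 − 31.9 = -0.4
m=70: ŷ = 1.9 + 0.5·70 = 36.9; e = 36.4 − 36.9 = -0.5
m=80: ŷ = 1.9 + 0.5·80 = 41.9; e = 42.9 − 41.9 = 1
SSE = 0.09 + 1 + 1.96 + 0.16 + 0.25 + 1 = 4.46
s = √(4.46/4) = √1.115 ≈ 1.0559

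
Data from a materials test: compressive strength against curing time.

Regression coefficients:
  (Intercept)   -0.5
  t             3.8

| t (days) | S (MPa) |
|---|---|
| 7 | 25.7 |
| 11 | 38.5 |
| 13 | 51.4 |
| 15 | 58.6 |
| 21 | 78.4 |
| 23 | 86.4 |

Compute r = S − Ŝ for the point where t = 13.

r = 2.5

Ŝ = -0.5 + 3.8·13 = 48.9
r = 51.4 − 48.9 = 2.5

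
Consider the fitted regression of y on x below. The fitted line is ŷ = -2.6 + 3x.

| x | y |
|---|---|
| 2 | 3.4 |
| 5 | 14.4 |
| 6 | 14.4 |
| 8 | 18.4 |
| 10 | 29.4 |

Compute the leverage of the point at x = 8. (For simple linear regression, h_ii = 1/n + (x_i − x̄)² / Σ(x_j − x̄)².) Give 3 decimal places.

h = 0.288

x̄ = (2 + 5 + 6 + 8 + 10)/5 = 6.2
Σ(x − x̄)² = 17.64 + 1.44 + 0.04 + 3.24 + 14.44 = 36.8
h = 1/5 + (1.8)²/36.8 = 0.2 + 0.0880435 = 0.288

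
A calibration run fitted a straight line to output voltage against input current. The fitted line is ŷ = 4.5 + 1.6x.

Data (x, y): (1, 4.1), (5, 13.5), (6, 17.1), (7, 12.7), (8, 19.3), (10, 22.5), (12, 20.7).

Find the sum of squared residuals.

x=1: ŷ = 4.5 + 1.6·1 = 6.1; r = 4.1 − 6.1 = -2
x=5: ŷ = 4.5 + 1.6·5 = 12.5; r = 13.5 − 12.5 = 1
x=6: ŷ = 4.5 + 1.6·6 = 14.1; r = 17.1 − 14.1 = 3
x=7: ŷ = 4.5 + 1.6·7 = 15.7; r = 12.7 − 15.7 = -3
x=8: ŷ = 4.5 + 1.6·8 = 17.3; r = 19.3 − 17.3 = 2
x=10: ŷ = 4.5 + 1.6·10 = 20.5; r = 22.5 − 20.5 = 2
x=12: ŷ = 4.5 + 1.6·12 = 23.7; r = 20.7 − 23.7 = -3
SSE = 4 + 1 + 9 + 9 + 4 + 4 + 9 = 40

SSE = 40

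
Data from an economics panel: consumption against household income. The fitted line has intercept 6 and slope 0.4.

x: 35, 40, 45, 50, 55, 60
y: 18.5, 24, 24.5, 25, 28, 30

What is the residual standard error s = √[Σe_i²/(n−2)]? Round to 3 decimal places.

x=35: ŷ = 6 + 0.4·35 = 20; e = 18.5 − 20 = -1.5
x=40: ŷ = 6 + 0.4·40 = 22; e = 24 − 22 = 2
x=45: ŷ = 6 + 0.4·45 = 24; e = 24.5 − 24 = 0.5
x=50: ŷ = 6 + 0.4·50 = 26; e = 25 − 26 = -1
x=55: ŷ = 6 + 0.4·55 = 28; e = 28 − 28 = 0
x=60: ŷ = 6 + 0.4·60 = 30; e = 30 − 30 = 0
SSE = 2.25 + 4 + 0.25 + 1 + 0 + 0 = 7.5
s = √(7.5/4) = √1.875 ≈ 1.369

s = 1.369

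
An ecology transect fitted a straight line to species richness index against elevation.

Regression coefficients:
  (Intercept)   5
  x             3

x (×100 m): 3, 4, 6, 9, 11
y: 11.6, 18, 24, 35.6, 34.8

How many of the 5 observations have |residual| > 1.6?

x=3: ŷ = 5 + 3·3 = 14; r = 11.6 − 14 = -2.4
x=4: ŷ = 5 + 3·4 = 17; r = 18 − 17 = 1
x=6: ŷ = 5 + 3·6 = 23; r = 24 − 23 = 1
x=9: ŷ = 5 + 3·9 = 32; r = 35.6 − 32 = 3.6
x=11: ŷ = 5 + 3·11 = 38; r = 34.8 − 38 = -3.2
|r| > 1.6: x=3 (|r|=2.4), x=9 (|r|=3.6), x=11 (|r|=3.2) → 3

3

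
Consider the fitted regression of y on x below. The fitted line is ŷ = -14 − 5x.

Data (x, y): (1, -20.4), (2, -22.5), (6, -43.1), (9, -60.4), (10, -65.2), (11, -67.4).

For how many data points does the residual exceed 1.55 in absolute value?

x=1: ŷ = -14 − 5·1 = -19; e = -20.4 − (-19) = -1.4
x=2: ŷ = -14 − 5·2 = -24; e = -22.5 − (-24) = 1.5
x=6: ŷ = -14 − 5·6 = -44; e = -43.1 − (-44) = 0.9
x=9: ŷ = -14 − 5·9 = -59; e = -60.4 − (-59) = -1.4
x=10: ŷ = -14 − 5·10 = -64; e = -65.2 − (-64) = -1.2
x=11: ŷ = -14 − 5·11 = -69; e = -67.4 − (-69) = 1.6
|e| > 1.55: x=11 (|e|=1.6) → 1

1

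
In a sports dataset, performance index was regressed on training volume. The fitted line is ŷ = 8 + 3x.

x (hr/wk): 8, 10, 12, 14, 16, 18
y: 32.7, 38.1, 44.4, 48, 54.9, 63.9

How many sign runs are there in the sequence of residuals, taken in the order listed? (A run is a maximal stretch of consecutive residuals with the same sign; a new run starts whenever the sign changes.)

3 runs

x=8: ŷ = 8 + 3·8 = 32; e = 32.7 − 32 = 0.7
x=10: ŷ = 8 + 3·10 = 38; e = 38.1 − 38 = 0.1
x=12: ŷ = 8 + 3·12 = 44; e = 44.4 − 44 = 0.4
x=14: ŷ = 8 + 3·14 = 50; e = 48 − 50 = -2
x=16: ŷ = 8 + 3·16 = 56; e = 54.9 − 56 = -1.1
x=18: ŷ = 8 + 3·18 = 62; e = 63.9 − 62 = 1.9
Signs: + + + − − +
Runs: +×3, −×2, +×1 → 3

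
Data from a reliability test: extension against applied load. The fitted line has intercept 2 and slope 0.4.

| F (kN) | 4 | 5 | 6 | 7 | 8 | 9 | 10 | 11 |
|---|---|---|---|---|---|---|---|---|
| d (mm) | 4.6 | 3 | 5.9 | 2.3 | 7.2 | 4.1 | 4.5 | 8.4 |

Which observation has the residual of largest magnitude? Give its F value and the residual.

F=4: ŷ = 2 + 0.4·4 = 3.6; e = 4.6 − 3.6 = 1
F=5: ŷ = 2 + 0.4·5 = 4; e = 3 − 4 = -1
F=6: ŷ = 2 + 0.4·6 = 4.4; e = 5.9 − 4.4 = 1.5
F=7: ŷ = 2 + 0.4·7 = 4.8; e = 2.3 − 4.8 = -2.5
F=8: ŷ = 2 + 0.4·8 = 5.2; e = 7.2 − 5.2 = 2
F=9: ŷ = 2 + 0.4·9 = 5.6; e = 4.1 − 5.6 = -1.5
F=10: ŷ = 2 + 0.4·10 = 6; e = 4.5 − 6 = -1.5
F=11: ŷ = 2 + 0.4·11 = 6.4; e = 8.4 − 6.4 = 2
Largest |e| is 2.5 at F = 7, residual -2.5.

F = 7, e = -2.5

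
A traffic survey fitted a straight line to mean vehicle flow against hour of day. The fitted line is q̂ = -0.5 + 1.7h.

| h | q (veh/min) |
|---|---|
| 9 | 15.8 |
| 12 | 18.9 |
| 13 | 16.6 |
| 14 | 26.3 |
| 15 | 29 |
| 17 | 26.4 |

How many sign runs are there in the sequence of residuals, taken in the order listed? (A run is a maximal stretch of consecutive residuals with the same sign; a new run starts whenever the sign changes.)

h=9: q̂ = -0.5 + 1.7·9 = 14.8; e = 15.8 − 14.8 = 1
h=12: q̂ = -0.5 + 1.7·12 = 19.9; e = 18.9 − 19.9 = -1
h=13: q̂ = -0.5 + 1.7·13 = 21.6; e = 16.6 − 21.6 = -5
h=14: q̂ = -0.5 + 1.7·14 = 23.3; e = 26.3 − 23.3 = 3
h=15: q̂ = -0.5 + 1.7·15 = 25; e = 29 − 25 = 4
h=17: q̂ = -0.5 + 1.7·17 = 28.4; e = 26.4 − 28.4 = -2
Signs: + − − + + −
Runs: +×1, −×2, +×2, −×1 → 4

4 runs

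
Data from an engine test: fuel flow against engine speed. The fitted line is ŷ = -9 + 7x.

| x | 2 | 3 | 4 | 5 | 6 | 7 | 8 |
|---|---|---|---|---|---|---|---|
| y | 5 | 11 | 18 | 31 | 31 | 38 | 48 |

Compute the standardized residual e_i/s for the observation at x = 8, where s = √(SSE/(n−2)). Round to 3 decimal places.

x=2: ŷ = -9 + 7·2 = 5; e = 5 − 5 = 0
x=3: ŷ = -9 + 7·3 = 12; e = 11 − 12 = -1
x=4: ŷ = -9 + 7·4 = 19; e = 18 − 19 = -1
x=5: ŷ = -9 + 7·5 = 26; e = 31 − 26 = 5
x=6: ŷ = -9 + 7·6 = 33; e = 31 − 33 = -2
x=7: ŷ = -9 + 7·7 = 40; e = 38 − 40 = -2
x=8: ŷ = -9 + 7·8 = 47; e = 48 − 47 = 1
SSE = 0 + 1 + 1 + 25 + 4 + 4 + 1 = 36
s = √(36/5) = 2.68328
e/s = 1 / 2.68328 = 0.373

0.373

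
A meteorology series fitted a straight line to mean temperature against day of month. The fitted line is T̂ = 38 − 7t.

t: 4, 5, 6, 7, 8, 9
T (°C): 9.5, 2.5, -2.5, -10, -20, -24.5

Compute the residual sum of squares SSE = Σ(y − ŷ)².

SSE = 8

t=4: T̂ = 38 − 7·4 = 10; r = 9.5 − 10 = -0.5
t=5: T̂ = 38 − 7·5 = 3; r = 2.5 − 3 = -0.5
t=6: T̂ = 38 − 7·6 = -4; r = -2.5 − (-4) = 1.5
t=7: T̂ = 38 − 7·7 = -11; r = -10 − (-11) = 1
t=8: T̂ = 38 − 7·8 = -18; r = -20 − (-18) = -2
t=9: T̂ = 38 − 7·9 = -25; r = -24.5 − (-25) = 0.5
SSE = 0.25 + 0.25 + 2.25 + 1 + 4 + 0.25 = 8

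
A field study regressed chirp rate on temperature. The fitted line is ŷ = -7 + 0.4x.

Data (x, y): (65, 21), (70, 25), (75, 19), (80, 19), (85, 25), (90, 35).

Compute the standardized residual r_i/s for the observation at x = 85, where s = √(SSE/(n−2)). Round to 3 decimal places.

-0.378

x=65: ŷ = -7 + 0.4·65 = 19; r = 21 − 19 = 2
x=70: ŷ = -7 + 0.4·70 = 21; r = 25 − 21 = 4
x=75: ŷ = -7 + 0.4·75 = 23; r = 19 − 23 = -4
x=80: ŷ = -7 + 0.4·80 = 25; r = 19 − 25 = -6
x=85: ŷ = -7 + 0.4·85 = 27; r = 25 − 27 = -2
x=90: ŷ = -7 + 0.4·90 = 29; r = 35 − 29 = 6
SSE = 4 + 16 + 16 + 36 + 4 + 36 = 112
s = √(112/4) = 5.2915
r/s = -2 / 5.2915 = -0.378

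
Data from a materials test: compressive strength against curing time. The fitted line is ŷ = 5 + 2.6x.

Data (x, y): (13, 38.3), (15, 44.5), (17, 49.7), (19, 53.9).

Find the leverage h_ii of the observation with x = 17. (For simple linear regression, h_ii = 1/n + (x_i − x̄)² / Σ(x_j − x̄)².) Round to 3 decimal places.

h = 0.300

x̄ = (13 + 15 + 17 + 19)/4 = 16
Σ(x − x̄)² = 9 + 1 + 1 + 9 = 20
h = 1/4 + (1)²/20 = 0.25 + 0.05 = 0.300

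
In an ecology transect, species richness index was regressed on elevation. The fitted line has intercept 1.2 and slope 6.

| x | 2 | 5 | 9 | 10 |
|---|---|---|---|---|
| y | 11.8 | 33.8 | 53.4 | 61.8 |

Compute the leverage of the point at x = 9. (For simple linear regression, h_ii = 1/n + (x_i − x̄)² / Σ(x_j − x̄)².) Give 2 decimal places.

h = 0.40

x̄ = (2 + 5 + 9 + 10)/4 = 6.5
Σ(x − x̄)² = 20.25 + 2.25 + 6.25 + 12.25 = 41
h = 1/4 + (2.5)²/41 = 0.25 + 0.152439 = 0.40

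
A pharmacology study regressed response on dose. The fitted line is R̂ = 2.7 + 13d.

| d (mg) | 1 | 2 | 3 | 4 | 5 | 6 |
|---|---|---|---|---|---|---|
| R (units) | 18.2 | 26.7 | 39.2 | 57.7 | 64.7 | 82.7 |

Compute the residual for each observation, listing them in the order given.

d=1: R̂ = 2.7 + 13·1 = 15.7; e = 18.2 − 15.7 = 2.5
d=2: R̂ = 2.7 + 13·2 = 28.7; e = 26.7 − 28.7 = -2
d=3: R̂ = 2.7 + 13·3 = 41.7; e = 39.2 − 41.7 = -2.5
d=4: R̂ = 2.7 + 13·4 = 54.7; e = 57.7 − 54.7 = 3
d=5: R̂ = 2.7 + 13·5 = 67.7; e = 64.7 − 67.7 = -3
d=6: R̂ = 2.7 + 13·6 = 80.7; e = 82.7 − 80.7 = 2

2.5, -2, -2.5, 3, -3, 2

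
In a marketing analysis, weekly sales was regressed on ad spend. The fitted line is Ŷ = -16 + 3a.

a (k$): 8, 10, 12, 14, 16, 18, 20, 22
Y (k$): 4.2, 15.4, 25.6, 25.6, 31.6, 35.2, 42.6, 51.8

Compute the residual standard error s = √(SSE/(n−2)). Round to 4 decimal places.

s = 3.1917

a=8: Ŷ = -16 + 3·8 = 8; e = 4.2 − 8 = -3.8
a=10: Ŷ = -16 + 3·10 = 14; e = 15.4 − 14 = 1.4
a=12: Ŷ = -16 + 3·12 = 20; e = 25.6 − 20 = 5.6
a=14: Ŷ = -16 + 3·14 = 26; e = 25.6 − 26 = -0.4
a=16: Ŷ = -16 + 3·16 = 32; e = 31.6 − 32 = -0.4
a=18: Ŷ = -16 + 3·18 = 38; e = 35.2 − 38 = -2.8
a=20: Ŷ = -16 + 3·20 = 44; e = 42.6 − 44 = -1.4
a=22: Ŷ = -16 + 3·22 = 50; e = 51.8 − 50 = 1.8
SSE = 14.44 + 1.96 + 31.36 + 0.16 + 0.16 + 7.84 + 1.96 + 3.24 = 61.12
s = √(61.12/6) = √10.1867 ≈ 3.1917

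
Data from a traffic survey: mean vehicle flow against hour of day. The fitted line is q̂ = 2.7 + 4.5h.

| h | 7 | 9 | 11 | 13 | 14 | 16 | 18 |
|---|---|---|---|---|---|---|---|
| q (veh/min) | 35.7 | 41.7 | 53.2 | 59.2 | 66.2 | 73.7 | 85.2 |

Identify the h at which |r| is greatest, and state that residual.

h = 13, r = -2

h=7: q̂ = 2.7 + 4.5·7 = 34.2; r = 35.7 − 34.2 = 1.5
h=9: q̂ = 2.7 + 4.5·9 = 43.2; r = 41.7 − 43.2 = -1.5
h=11: q̂ = 2.7 + 4.5·11 = 52.2; r = 53.2 − 52.2 = 1
h=13: q̂ = 2.7 + 4.5·13 = 61.2; r = 59.2 − 61.2 = -2
h=14: q̂ = 2.7 + 4.5·14 = 65.7; r = 66.2 − 65.7 = 0.5
h=16: q̂ = 2.7 + 4.5·16 = 74.7; r = 73.7 − 74.7 = -1
h=18: q̂ = 2.7 + 4.5·18 = 83.7; r = 85.2 − 83.7 = 1.5
Largest |r| is 2 at h = 13, residual -2.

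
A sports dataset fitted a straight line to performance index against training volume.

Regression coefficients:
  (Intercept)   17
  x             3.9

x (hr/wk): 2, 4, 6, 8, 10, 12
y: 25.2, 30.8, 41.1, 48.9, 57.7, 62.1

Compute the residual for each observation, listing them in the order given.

0.4, -1.8, 0.7, 0.7, 1.7, -1.7

x=2: ŷ = 17 + 3.9·2 = 24.8; e = 25.2 − 24.8 = 0.4
x=4: ŷ = 17 + 3.9·4 = 32.6; e = 30.8 − 32.6 = -1.8
x=6: ŷ = 17 + 3.9·6 = 40.4; e = 41.1 − 40.4 = 0.7
x=8: ŷ = 17 + 3.9·8 = 48.2; e = 48.9 − 48.2 = 0.7
x=10: ŷ = 17 + 3.9·10 = 56; e = 57.7 − 56 = 1.7
x=12: ŷ = 17 + 3.9·12 = 63.8; e = 62.1 − 63.8 = -1.7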